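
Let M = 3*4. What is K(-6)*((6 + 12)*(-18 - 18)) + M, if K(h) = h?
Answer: 3900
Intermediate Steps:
M = 12
K(-6)*((6 + 12)*(-18 - 18)) + M = -6*(6 + 12)*(-18 - 18) + 12 = -108*(-36) + 12 = -6*(-648) + 12 = 3888 + 12 = 3900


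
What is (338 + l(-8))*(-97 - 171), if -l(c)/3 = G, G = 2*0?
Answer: -90584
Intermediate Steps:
G = 0
l(c) = 0 (l(c) = -3*0 = 0)
(338 + l(-8))*(-97 - 171) = (338 + 0)*(-97 - 171) = 338*(-268) = -90584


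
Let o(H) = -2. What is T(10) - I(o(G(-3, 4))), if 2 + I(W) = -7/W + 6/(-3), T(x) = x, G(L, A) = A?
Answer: 21/2 ≈ 10.500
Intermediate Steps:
I(W) = -4 - 7/W (I(W) = -2 + (-7/W + 6/(-3)) = -2 + (-7/W + 6*(-⅓)) = -2 + (-7/W - 2) = -2 + (-2 - 7/W) = -4 - 7/W)
T(10) - I(o(G(-3, 4))) = 10 - (-4 - 7/(-2)) = 10 - (-4 - 7*(-½)) = 10 - (-4 + 7/2) = 10 - 1*(-½) = 10 + ½ = 21/2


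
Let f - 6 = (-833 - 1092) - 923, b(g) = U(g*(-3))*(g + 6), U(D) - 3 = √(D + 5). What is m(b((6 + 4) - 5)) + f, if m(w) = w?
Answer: -2809 + 11*I*√10 ≈ -2809.0 + 34.785*I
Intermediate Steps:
U(D) = 3 + √(5 + D) (U(D) = 3 + √(D + 5) = 3 + √(5 + D))
b(g) = (3 + √(5 - 3*g))*(6 + g) (b(g) = (3 + √(5 + g*(-3)))*(g + 6) = (3 + √(5 - 3*g))*(6 + g))
f = -2842 (f = 6 + ((-833 - 1092) - 923) = 6 + (-1925 - 923) = 6 - 2848 = -2842)
m(b((6 + 4) - 5)) + f = (3 + √(5 - 3*((6 + 4) - 5)))*(6 + ((6 + 4) - 5)) - 2842 = (3 + √(5 - 3*(10 - 5)))*(6 + (10 - 5)) - 2842 = (3 + √(5 - 3*5))*(6 + 5) - 2842 = (3 + √(5 - 15))*11 - 2842 = (3 + √(-10))*11 - 2842 = (3 + I*√10)*11 - 2842 = (33 + 11*I*√10) - 2842 = -2809 + 11*I*√10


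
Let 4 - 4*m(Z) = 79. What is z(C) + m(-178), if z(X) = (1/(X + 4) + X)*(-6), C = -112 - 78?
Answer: 139039/124 ≈ 1121.3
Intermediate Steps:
m(Z) = -75/4 (m(Z) = 1 - ¼*79 = 1 - 79/4 = -75/4)
C = -190
z(X) = -6*X - 6/(4 + X) (z(X) = (1/(4 + X) + X)*(-6) = (X + 1/(4 + X))*(-6) = -6*X - 6/(4 + X))
z(C) + m(-178) = 6*(-1 - 1*(-190)² - 4*(-190))/(4 - 190) - 75/4 = 6*(-1 - 1*36100 + 760)/(-186) - 75/4 = 6*(-1/186)*(-1 - 36100 + 760) - 75/4 = 6*(-1/186)*(-35341) - 75/4 = 35341/31 - 75/4 = 139039/124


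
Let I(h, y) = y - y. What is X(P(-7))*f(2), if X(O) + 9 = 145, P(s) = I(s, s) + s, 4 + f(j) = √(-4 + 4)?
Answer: -544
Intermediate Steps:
I(h, y) = 0
f(j) = -4 (f(j) = -4 + √(-4 + 4) = -4 + √0 = -4 + 0 = -4)
P(s) = s (P(s) = 0 + s = s)
X(O) = 136 (X(O) = -9 + 145 = 136)
X(P(-7))*f(2) = 136*(-4) = -544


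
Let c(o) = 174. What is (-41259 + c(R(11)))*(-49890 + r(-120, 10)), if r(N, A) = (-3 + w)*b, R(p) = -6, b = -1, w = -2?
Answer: 2049525225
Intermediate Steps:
r(N, A) = 5 (r(N, A) = (-3 - 2)*(-1) = -5*(-1) = 5)
(-41259 + c(R(11)))*(-49890 + r(-120, 10)) = (-41259 + 174)*(-49890 + 5) = -41085*(-49885) = 2049525225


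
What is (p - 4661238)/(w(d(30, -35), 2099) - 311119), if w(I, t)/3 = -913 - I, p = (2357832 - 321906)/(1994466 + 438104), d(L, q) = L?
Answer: 298389096993/20097381220 ≈ 14.847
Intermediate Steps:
p = 53577/64015 (p = 2035926/2432570 = 2035926*(1/2432570) = 53577/64015 ≈ 0.83694)
w(I, t) = -2739 - 3*I (w(I, t) = 3*(-913 - I) = -2739 - 3*I)
(p - 4661238)/(w(d(30, -35), 2099) - 311119) = (53577/64015 - 4661238)/((-2739 - 3*30) - 311119) = -298389096993/(64015*((-2739 - 90) - 311119)) = -298389096993/(64015*(-2829 - 311119)) = -298389096993/64015/(-313948) = -298389096993/64015*(-1/313948) = 298389096993/20097381220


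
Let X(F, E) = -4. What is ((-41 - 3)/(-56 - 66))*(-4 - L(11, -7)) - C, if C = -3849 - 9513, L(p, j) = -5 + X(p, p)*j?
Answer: 814488/61 ≈ 13352.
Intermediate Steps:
L(p, j) = -5 - 4*j
C = -13362
((-41 - 3)/(-56 - 66))*(-4 - L(11, -7)) - C = ((-41 - 3)/(-56 - 66))*(-4 - (-5 - 4*(-7))) - 1*(-13362) = (-44/(-122))*(-4 - (-5 + 28)) + 13362 = (-44*(-1/122))*(-4 - 1*23) + 13362 = 22*(-4 - 23)/61 + 13362 = (22/61)*(-27) + 13362 = -594/61 + 13362 = 814488/61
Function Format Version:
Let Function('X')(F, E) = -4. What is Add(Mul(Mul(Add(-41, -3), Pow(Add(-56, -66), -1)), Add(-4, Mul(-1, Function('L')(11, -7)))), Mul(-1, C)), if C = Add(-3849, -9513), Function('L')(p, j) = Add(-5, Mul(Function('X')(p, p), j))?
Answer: Rational(814488, 61) ≈ 13352.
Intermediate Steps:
Function('L')(p, j) = Add(-5, Mul(-4, j))
C = -13362
Add(Mul(Mul(Add(-41, -3), Pow(Add(-56, -66), -1)), Add(-4, Mul(-1, Function('L')(11, -7)))), Mul(-1, C)) = Add(Mul(Mul(Add(-41, -3), Pow(Add(-56, -66), -1)), Add(-4, Mul(-1, Add(-5, Mul(-4, -7))))), Mul(-1, -13362)) = Add(Mul(Mul(-44, Pow(-122, -1)), Add(-4, Mul(-1, Add(-5, 28)))), 13362) = Add(Mul(Mul(-44, Rational(-1, 122)), Add(-4, Mul(-1, 23))), 13362) = Add(Mul(Rational(22, 61), Add(-4, -23)), 13362) = Add(Mul(Rational(22, 61), -27), 13362) = Add(Rational(-594, 61), 13362) = Rational(814488, 61)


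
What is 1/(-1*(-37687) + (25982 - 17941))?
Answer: 1/45728 ≈ 2.1868e-5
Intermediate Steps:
1/(-1*(-37687) + (25982 - 17941)) = 1/(37687 + 8041) = 1/45728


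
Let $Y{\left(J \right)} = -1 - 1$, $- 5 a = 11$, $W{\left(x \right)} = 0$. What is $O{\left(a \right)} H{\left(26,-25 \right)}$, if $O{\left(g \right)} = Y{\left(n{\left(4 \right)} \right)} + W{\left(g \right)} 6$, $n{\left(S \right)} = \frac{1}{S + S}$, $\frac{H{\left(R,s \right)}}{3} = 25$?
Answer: $-150$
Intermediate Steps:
$H{\left(R,s \right)} = 75$ ($H{\left(R,s \right)} = 3 \cdot 25 = 75$)
$a = - \frac{11}{5}$ ($a = \left(- \frac{1}{5}\right) 11 = - \frac{11}{5} \approx -2.2$)
$n{\left(S \right)} = \frac{1}{2 S}$
$Y{\left(J \right)} = -2$
$O{\left(g \right)} = -2$ ($O{\left(g \right)} = -2 + 0 \cdot 6 = -2 + 0 = -2$)
$O{\left(a \right)} H{\left(26,-25 \right)} = \left(-2\right) 75 = -150$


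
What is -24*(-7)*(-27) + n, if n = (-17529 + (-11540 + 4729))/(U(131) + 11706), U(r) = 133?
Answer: -53726044/11839 ≈ -4538.1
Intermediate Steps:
n = -24340/11839 (n = (-17529 + (-11540 + 4729))/(133 + 11706) = (-17529 - 6811)/11839 = -24340*1/11839 = -24340/11839 ≈ -2.0559)
-24*(-7)*(-27) + n = -24*(-7)*(-27) - 24340/11839 = 168*(-27) - 24340/11839 = -4536 - 24340/11839 = -53726044/11839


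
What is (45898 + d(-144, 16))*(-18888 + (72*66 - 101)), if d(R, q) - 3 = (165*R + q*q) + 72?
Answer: -319891153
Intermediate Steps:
d(R, q) = 75 + q² + 165*R (d(R, q) = 3 + ((165*R + q*q) + 72) = 3 + ((165*R + q²) + 72) = 3 + ((q² + 165*R) + 72) = 3 + (72 + q² + 165*R) = 75 + q² + 165*R)
(45898 + d(-144, 16))*(-18888 + (72*66 - 101)) = (45898 + (75 + 16² + 165*(-144)))*(-18888 + (72*66 - 101)) = (45898 + (75 + 256 - 23760))*(-18888 + (4752 - 101)) = (45898 - 23429)*(-18888 + 4651) = 22469*(-14237) = -319891153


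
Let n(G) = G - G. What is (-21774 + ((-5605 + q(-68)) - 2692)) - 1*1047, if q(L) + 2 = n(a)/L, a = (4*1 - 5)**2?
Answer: -31120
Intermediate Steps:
a = 1 (a = (4 - 5)**2 = (-1)**2 = 1)
n(G) = 0
q(L) = -2 (q(L) = -2 + 0/L = -2 + 0 = -2)
(-21774 + ((-5605 + q(-68)) - 2692)) - 1*1047 = (-21774 + ((-5605 - 2) - 2692)) - 1*1047 = (-21774 + (-5607 - 2692)) - 1047 = (-21774 - 8299) - 1047 = -30073 - 1047 = -31120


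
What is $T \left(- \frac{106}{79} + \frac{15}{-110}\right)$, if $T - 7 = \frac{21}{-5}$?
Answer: $- \frac{17983}{4345} \approx -4.1388$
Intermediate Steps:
$T = \frac{14}{5}$ ($T = 7 + \frac{21}{-5} = 7 + 21 \left(- \frac{1}{5}\right) = 7 - \frac{21}{5} = \frac{14}{5} \approx 2.8$)
$T \left(- \frac{106}{79} + \frac{15}{-110}\right) = \frac{14 \left(- \frac{106}{79} + \frac{15}{-110}\right)}{5} = \frac{14 \left(\left(-106\right) \frac{1}{79} + 15 \left(- \frac{1}{110}\right)\right)}{5} = \frac{14 \left(- \frac{106}{79} - \frac{3}{22}\right)}{5} = \frac{14}{5} \left(- \frac{2569}{1738}\right) = - \frac{17983}{4345}$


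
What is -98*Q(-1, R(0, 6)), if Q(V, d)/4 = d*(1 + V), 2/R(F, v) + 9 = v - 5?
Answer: 0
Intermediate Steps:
R(F, v) = 2/(-14 + v) (R(F, v) = 2/(-9 + (v - 5)) = 2/(-9 + (-5 + v)) = 2/(-14 + v))
Q(V, d) = 4*d*(1 + V) (Q(V, d) = 4*(d*(1 + V)) = 4*d*(1 + V))
-98*Q(-1, R(0, 6)) = -392*2/(-14 + 6)*(1 - 1) = -392*2/(-8)*0 = -392*2*(-1/8)*0 = -392*(-1)*0/4 = -98*0 = 0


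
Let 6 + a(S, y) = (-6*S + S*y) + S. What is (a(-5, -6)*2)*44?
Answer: 4312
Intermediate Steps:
a(S, y) = -6 - 5*S + S*y (a(S, y) = -6 + ((-6*S + S*y) + S) = -6 + (-5*S + S*y) = -6 - 5*S + S*y)
(a(-5, -6)*2)*44 = ((-6 - 5*(-5) - 5*(-6))*2)*44 = ((-6 + 25 + 30)*2)*44 = (49*2)*44 = 98*44 = 4312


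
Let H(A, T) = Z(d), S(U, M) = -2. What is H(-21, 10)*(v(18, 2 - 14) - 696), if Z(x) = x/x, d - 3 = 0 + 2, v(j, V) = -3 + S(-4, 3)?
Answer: -701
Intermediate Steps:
v(j, V) = -5 (v(j, V) = -3 - 2 = -5)
d = 5 (d = 3 + (0 + 2) = 3 + 2 = 5)
Z(x) = 1
H(A, T) = 1
H(-21, 10)*(v(18, 2 - 14) - 696) = 1*(-5 - 696) = 1*(-701) = -701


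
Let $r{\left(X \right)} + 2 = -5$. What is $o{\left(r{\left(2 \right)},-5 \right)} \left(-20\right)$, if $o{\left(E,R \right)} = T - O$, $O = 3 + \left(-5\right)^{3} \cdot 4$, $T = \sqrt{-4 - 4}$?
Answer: $-9940 - 40 i \sqrt{2} \approx -9940.0 - 56.569 i$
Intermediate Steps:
$r{\left(X \right)} = -7$ ($r{\left(X \right)} = -2 - 5 = -7$)
$T = 2 i \sqrt{2}$ ($T = \sqrt{-8} = 2 i \sqrt{2} \approx 2.8284 i$)
$O = -497$ ($O = 3 - 500 = -497$)
$o{\left(E,R \right)} = 497 + 2 i \sqrt{2}$ ($o{\left(E,R \right)} = 2 i \sqrt{2} - -497 = 2 i \sqrt{2} + 497 = 497 + 2 i \sqrt{2}$)
$o{\left(r{\left(2 \right)},-5 \right)} \left(-20\right) = \left(497 + 2 i \sqrt{2}\right) \left(-20\right) = -9940 - 40 i \sqrt{2}$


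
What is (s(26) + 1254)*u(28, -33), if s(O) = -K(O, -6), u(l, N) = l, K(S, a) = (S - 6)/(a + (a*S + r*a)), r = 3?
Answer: 316036/9 ≈ 35115.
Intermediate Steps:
K(S, a) = (-6 + S)/(4*a + S*a) (K(S, a) = (S - 6)/(a + (a*S + 3*a)) = (-6 + S)/(a + (S*a + 3*a)) = (-6 + S)/(a + (3*a + S*a)) = (-6 + S)/(4*a + S*a))
s(O) = (-6 + O)/(6*(4 + O)) (s(O) = -(-6 + O)/((-6)*(4 + O)) = -(-1)*(-6 + O)/(6*(4 + O)) = (-6 + O)/(6*(4 + O)))
(s(26) + 1254)*u(28, -33) = ((-6 + 26)/(6*(4 + 26)) + 1254)*28 = ((1/6)*20/30 + 1254)*28 = ((1/6)*(1/30)*20 + 1254)*28 = (1/9 + 1254)*28 = (11287/9)*28 = 316036/9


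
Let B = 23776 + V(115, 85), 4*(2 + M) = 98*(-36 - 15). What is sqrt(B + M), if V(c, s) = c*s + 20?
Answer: sqrt(129278)/2 ≈ 179.78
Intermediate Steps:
V(c, s) = 20 + c*s
M = -2503/2 (M = -2 + (98*(-36 - 15))/4 = -2 + (98*(-51))/4 = -2 + (1/4)*(-4998) = -2 - 2499/2 = -2503/2 ≈ -1251.5)
B = 33571 (B = 23776 + (20 + 115*85) = 23776 + (20 + 9775) = 23776 + 9795 = 33571)
sqrt(B + M) = sqrt(33571 - 2503/2) = sqrt(64639/2) = sqrt(129278)/2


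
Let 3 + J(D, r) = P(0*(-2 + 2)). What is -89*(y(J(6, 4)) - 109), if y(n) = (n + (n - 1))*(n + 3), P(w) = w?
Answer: 9701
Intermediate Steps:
J(D, r) = -3 (J(D, r) = -3 + 0*(-2 + 2) = -3 + 0*0 = -3 + 0 = -3)
y(n) = (-1 + 2*n)*(3 + n) (y(n) = (n + (-1 + n))*(3 + n) = (-1 + 2*n)*(3 + n))
-89*(y(J(6, 4)) - 109) = -89*((-3 + 2*(-3)² + 5*(-3)) - 109) = -89*((-3 + 2*9 - 15) - 109) = -89*((-3 + 18 - 15) - 109) = -89*(0 - 109) = -89*(-109) = 9701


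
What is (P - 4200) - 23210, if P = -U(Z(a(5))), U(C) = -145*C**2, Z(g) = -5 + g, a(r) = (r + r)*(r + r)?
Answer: 1281215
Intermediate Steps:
a(r) = 4*r**2 (a(r) = (2*r)*(2*r) = 4*r**2)
P = 1308625 (P = -(-145)*(-5 + 4*5**2)**2 = -(-145)*(-5 + 4*25)**2 = -(-145)*(-5 + 100)**2 = -(-145)*95**2 = -(-145)*9025 = -1*(-1308625) = 1308625)
(P - 4200) - 23210 = (1308625 - 4200) - 23210 = 1304425 - 23210 = 1281215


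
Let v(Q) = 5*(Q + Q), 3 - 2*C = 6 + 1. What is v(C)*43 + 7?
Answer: -853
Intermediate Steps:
C = -2 (C = 3/2 - (6 + 1)/2 = 3/2 - ½*7 = 3/2 - 7/2 = -2)
v(Q) = 10*Q (v(Q) = 5*(2*Q) = 10*Q)
v(C)*43 + 7 = (10*(-2))*43 + 7 = -20*43 + 7 = -860 + 7 = -853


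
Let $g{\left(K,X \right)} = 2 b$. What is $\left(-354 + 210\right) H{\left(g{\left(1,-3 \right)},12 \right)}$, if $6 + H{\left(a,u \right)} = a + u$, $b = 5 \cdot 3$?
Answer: $-5184$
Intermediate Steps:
$b = 15$
$g{\left(K,X \right)} = 30$ ($g{\left(K,X \right)} = 2 \cdot 15 = 30$)
$H{\left(a,u \right)} = -6 + a + u$ ($H{\left(a,u \right)} = -6 + \left(a + u\right) = -6 + a + u$)
$\left(-354 + 210\right) H{\left(g{\left(1,-3 \right)},12 \right)} = \left(-354 + 210\right) \left(-6 + 30 + 12\right) = \left(-144\right) 36 = -5184$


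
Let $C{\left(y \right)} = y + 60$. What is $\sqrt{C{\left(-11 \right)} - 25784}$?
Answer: $i \sqrt{25735} \approx 160.42 i$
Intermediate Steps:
$C{\left(y \right)} = 60 + y$
$\sqrt{C{\left(-11 \right)} - 25784} = \sqrt{\left(60 - 11\right) - 25784} = \sqrt{49 - 25784} = \sqrt{-25735} = i \sqrt{25735}$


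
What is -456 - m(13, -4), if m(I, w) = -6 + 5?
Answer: -455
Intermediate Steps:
m(I, w) = -1
-456 - m(13, -4) = -456 - 1*(-1) = -456 + 1 = -455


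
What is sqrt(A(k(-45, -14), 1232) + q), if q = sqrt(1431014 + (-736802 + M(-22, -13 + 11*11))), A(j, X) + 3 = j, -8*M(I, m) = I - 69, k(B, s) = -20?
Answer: sqrt(-92 + sqrt(11107574))/2 ≈ 28.464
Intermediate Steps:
M(I, m) = 69/8 - I/8 (M(I, m) = -(I - 69)/8 = -(-69 + I)/8 = 69/8 - I/8)
A(j, X) = -3 + j
q = sqrt(11107574)/4 (q = sqrt(1431014 + (-736802 + (69/8 - 1/8*(-22)))) = sqrt(1431014 + (-736802 + (69/8 + 11/4))) = sqrt(1431014 + (-736802 + 91/8)) = sqrt(1431014 - 5894325/8) = sqrt(5553787/8) = sqrt(11107574)/4 ≈ 833.20)
sqrt(A(k(-45, -14), 1232) + q) = sqrt((-3 - 20) + sqrt(11107574)/4) = sqrt(-23 + sqrt(11107574)/4)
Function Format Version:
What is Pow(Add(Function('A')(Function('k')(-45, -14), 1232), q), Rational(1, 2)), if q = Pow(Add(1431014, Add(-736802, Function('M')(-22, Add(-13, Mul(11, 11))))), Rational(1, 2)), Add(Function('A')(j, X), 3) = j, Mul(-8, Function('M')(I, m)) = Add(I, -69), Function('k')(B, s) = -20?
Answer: Mul(Rational(1, 2), Pow(Add(-92, Pow(11107574, Rational(1, 2))), Rational(1, 2))) ≈ 28.464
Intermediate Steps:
Function('M')(I, m) = Add(Rational(69, 8), Mul(Rational(-1, 8), I)) (Function('M')(I, m) = Mul(Rational(-1, 8), Add(I, -69)) = Mul(Rational(-1, 8), Add(-69, I)) = Add(Rational(69, 8), Mul(Rational(-1, 8), I)))
Function('A')(j, X) = Add(-3, j)
q = Mul(Rational(1, 4), Pow(11107574, Rational(1, 2))) (q = Pow(Add(1431014, Add(-736802, Add(Rational(69, 8), Mul(Rational(-1, 8), -22)))), Rational(1, 2)) = Pow(Add(1431014, Add(-736802, Add(Rational(69, 8), Rational(11, 4)))), Rational(1, 2)) = Pow(Add(1431014, Add(-736802, Rational(91, 8))), Rational(1, 2)) = Pow(Add(1431014, Rational(-5894325, 8)), Rational(1, 2)) = Pow(Rational(5553787, 8), Rational(1, 2)) = Mul(Rational(1, 4), Pow(11107574, Rational(1, 2))) ≈ 833.20)
Pow(Add(Function('A')(Function('k')(-45, -14), 1232), q), Rational(1, 2)) = Pow(Add(Add(-3, -20), Mul(Rational(1, 4), Pow(11107574, Rational(1, 2)))), Rational(1, 2)) = Pow(Add(-23, Mul(Rational(1, 4), Pow(11107574, Rational(1, 2)))), Rational(1, 2))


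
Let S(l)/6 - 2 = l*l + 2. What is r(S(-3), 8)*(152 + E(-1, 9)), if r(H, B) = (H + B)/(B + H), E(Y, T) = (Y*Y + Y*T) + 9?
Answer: 153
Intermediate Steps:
E(Y, T) = 9 + Y**2 + T*Y (E(Y, T) = (Y**2 + T*Y) + 9 = 9 + Y**2 + T*Y)
S(l) = 24 + 6*l**2 (S(l) = 12 + 6*(l*l + 2) = 12 + 6*(l**2 + 2) = 12 + 6*(2 + l**2) = 12 + (12 + 6*l**2) = 24 + 6*l**2)
r(H, B) = 1 (r(H, B) = (B + H)/(B + H) = 1)
r(S(-3), 8)*(152 + E(-1, 9)) = 1*(152 + (9 + (-1)**2 + 9*(-1))) = 1*(152 + (9 + 1 - 9)) = 1*(152 + 1) = 1*153 = 153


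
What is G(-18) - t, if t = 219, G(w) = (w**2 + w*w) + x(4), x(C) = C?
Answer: 433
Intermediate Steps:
G(w) = 4 + 2*w**2 (G(w) = (w**2 + w*w) + 4 = (w**2 + w**2) + 4 = 2*w**2 + 4 = 4 + 2*w**2)
G(-18) - t = (4 + 2*(-18)**2) - 1*219 = (4 + 2*324) - 219 = (4 + 648) - 219 = 652 - 219 = 433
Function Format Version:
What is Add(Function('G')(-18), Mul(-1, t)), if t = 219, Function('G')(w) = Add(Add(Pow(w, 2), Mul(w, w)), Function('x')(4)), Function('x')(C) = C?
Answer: 433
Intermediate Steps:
Function('G')(w) = Add(4, Mul(2, Pow(w, 2))) (Function('G')(w) = Add(Add(Pow(w, 2), Mul(w, w)), 4) = Add(Add(Pow(w, 2), Pow(w, 2)), 4) = Add(Mul(2, Pow(w, 2)), 4) = Add(4, Mul(2, Pow(w, 2))))
Add(Function('G')(-18), Mul(-1, t)) = Add(Add(4, Mul(2, Pow(-18, 2))), Mul(-1, 219)) = Add(Add(4, Mul(2, 324)), -219) = Add(Add(4, 648), -219) = Add(652, -219) = 433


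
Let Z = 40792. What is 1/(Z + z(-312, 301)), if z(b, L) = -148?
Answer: 1/40644 ≈ 2.4604e-5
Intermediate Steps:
1/(Z + z(-312, 301)) = 1/(40792 - 148) = 1/40644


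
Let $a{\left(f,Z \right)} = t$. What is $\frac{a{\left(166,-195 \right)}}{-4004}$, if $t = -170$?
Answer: $\frac{85}{2002} \approx 0.042458$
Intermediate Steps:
$a{\left(f,Z \right)} = -170$
$\frac{a{\left(166,-195 \right)}}{-4004} = - \frac{170}{-4004} = \left(-170\right) \left(- \frac{1}{4004}\right) = \frac{85}{2002}$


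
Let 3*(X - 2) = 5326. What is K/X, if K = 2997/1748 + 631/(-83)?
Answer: -2562711/773587888 ≈ -0.0033128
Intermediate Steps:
X = 5332/3 (X = 2 + (⅓)*5326 = 2 + 5326/3 = 5332/3 ≈ 1777.3)
K = -854237/145084 (K = 2997*(1/1748) + 631*(-1/83) = 2997/1748 - 631/83 = -854237/145084 ≈ -5.8879)
K/X = -854237/(145084*5332/3) = -854237/145084*3/5332 = -2562711/773587888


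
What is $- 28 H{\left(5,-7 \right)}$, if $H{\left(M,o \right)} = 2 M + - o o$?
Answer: $1092$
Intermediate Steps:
$H{\left(M,o \right)} = - o^{2} + 2 M$ ($H{\left(M,o \right)} = 2 M - o^{2} = - o^{2} + 2 M$)
$- 28 H{\left(5,-7 \right)} = - 28 \left(- \left(-7\right)^{2} + 2 \cdot 5\right) = - 28 \left(\left(-1\right) 49 + 10\right) = - 28 \left(-49 + 10\right) = \left(-28\right) \left(-39\right) = 1092$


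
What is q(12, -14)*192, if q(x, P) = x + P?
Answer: -384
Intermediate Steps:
q(x, P) = P + x
q(12, -14)*192 = (-14 + 12)*192 = -2*192 = -384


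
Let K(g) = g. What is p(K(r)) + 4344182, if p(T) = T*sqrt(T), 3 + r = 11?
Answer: 4344182 + 16*sqrt(2) ≈ 4.3442e+6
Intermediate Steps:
r = 8 (r = -3 + 11 = 8)
p(T) = T**(3/2)
p(K(r)) + 4344182 = 8**(3/2) + 4344182 = 16*sqrt(2) + 4344182 = 4344182 + 16*sqrt(2)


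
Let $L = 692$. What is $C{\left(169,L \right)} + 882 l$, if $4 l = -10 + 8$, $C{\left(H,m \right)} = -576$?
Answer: $-1017$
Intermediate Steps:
$l = - \frac{1}{2}$ ($l = \frac{-10 + 8}{4} = \frac{1}{4} \left(-2\right) = - \frac{1}{2} \approx -0.5$)
$C{\left(169,L \right)} + 882 l = -576 + 882 \left(- \frac{1}{2}\right) = -576 - 441 = -1017$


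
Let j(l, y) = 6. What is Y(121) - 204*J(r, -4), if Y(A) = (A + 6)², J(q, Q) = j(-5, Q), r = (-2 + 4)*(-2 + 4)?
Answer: 14905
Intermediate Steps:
r = 4 (r = 2*2 = 4)
J(q, Q) = 6
Y(A) = (6 + A)²
Y(121) - 204*J(r, -4) = (6 + 121)² - 204*6 = 127² - 1*1224 = 16129 - 1224 = 14905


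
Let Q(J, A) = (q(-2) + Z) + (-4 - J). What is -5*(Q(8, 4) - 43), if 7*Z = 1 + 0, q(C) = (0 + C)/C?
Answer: 1885/7 ≈ 269.29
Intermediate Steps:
q(C) = 1 (q(C) = C/C = 1)
Z = 1/7 (Z = (1 + 0)/7 = (1/7)*1 = 1/7 ≈ 0.14286)
Q(J, A) = -20/7 - J (Q(J, A) = (1 + 1/7) + (-4 - J) = 8/7 + (-4 - J) = -20/7 - J)
-5*(Q(8, 4) - 43) = -5*((-20/7 - 1*8) - 43) = -5*((-20/7 - 8) - 43) = -5*(-76/7 - 43) = -5*(-377/7) = 1885/7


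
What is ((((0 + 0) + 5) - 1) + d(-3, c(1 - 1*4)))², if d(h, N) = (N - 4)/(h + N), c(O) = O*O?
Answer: 841/36 ≈ 23.361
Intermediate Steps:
c(O) = O²
d(h, N) = (-4 + N)/(N + h)
((((0 + 0) + 5) - 1) + d(-3, c(1 - 1*4)))² = ((((0 + 0) + 5) - 1) + (-4 + (1 - 1*4)²)/((1 - 1*4)² - 3))² = (((0 + 5) - 1) + (-4 + (1 - 4)²)/((1 - 4)² - 3))² = ((5 - 1) + (-4 + (-3)²)/((-3)² - 3))² = (4 + (-4 + 9)/(9 - 3))² = (4 + 5/6)² = (4 + (⅙)*5)² = (4 + ⅚)² = (29/6)² = 841/36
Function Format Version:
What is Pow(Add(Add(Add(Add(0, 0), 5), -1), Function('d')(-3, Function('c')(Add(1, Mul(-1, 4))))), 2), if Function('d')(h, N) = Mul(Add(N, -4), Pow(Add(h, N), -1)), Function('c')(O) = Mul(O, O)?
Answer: Rational(841, 36) ≈ 23.361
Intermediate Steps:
Function('c')(O) = Pow(O, 2)
Function('d')(h, N) = Mul(Pow(Add(N, h), -1), Add(-4, N)) (Function('d')(h, N) = Mul(Add(-4, N), Pow(Add(N, h), -1)) = Mul(Pow(Add(N, h), -1), Add(-4, N)))
Pow(Add(Add(Add(Add(0, 0), 5), -1), Function('d')(-3, Function('c')(Add(1, Mul(-1, 4))))), 2) = Pow(Add(Add(Add(Add(0, 0), 5), -1), Mul(Pow(Add(Pow(Add(1, Mul(-1, 4)), 2), -3), -1), Add(-4, Pow(Add(1, Mul(-1, 4)), 2)))), 2) = Pow(Add(Add(Add(0, 5), -1), Mul(Pow(Add(Pow(Add(1, -4), 2), -3), -1), Add(-4, Pow(Add(1, -4), 2)))), 2) = Pow(Add(Add(5, -1), Mul(Pow(Add(Pow(-3, 2), -3), -1), Add(-4, Pow(-3, 2)))), 2) = Pow(Add(4, Mul(Pow(Add(9, -3), -1), Add(-4, 9))), 2) = Pow(Add(4, Mul(Pow(6, -1), 5)), 2) = Pow(Add(4, Mul(Rational(1, 6), 5)), 2) = Pow(Add(4, Rational(5, 6)), 2) = Pow(Rational(29, 6), 2) = Rational(841, 36)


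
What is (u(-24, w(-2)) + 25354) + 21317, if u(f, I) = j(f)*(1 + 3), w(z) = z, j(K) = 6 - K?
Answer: 46791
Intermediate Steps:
u(f, I) = 24 - 4*f (u(f, I) = (6 - f)*(1 + 3) = (6 - f)*4 = 24 - 4*f)
(u(-24, w(-2)) + 25354) + 21317 = ((24 - 4*(-24)) + 25354) + 21317 = ((24 + 96) + 25354) + 21317 = (120 + 25354) + 21317 = 25474 + 21317 = 46791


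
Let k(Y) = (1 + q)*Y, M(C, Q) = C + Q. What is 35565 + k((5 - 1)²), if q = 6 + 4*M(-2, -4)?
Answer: 35293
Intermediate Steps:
q = -18 (q = 6 + 4*(-2 - 4) = 6 + 4*(-6) = 6 - 24 = -18)
k(Y) = -17*Y (k(Y) = (1 - 18)*Y = -17*Y)
35565 + k((5 - 1)²) = 35565 - 17*(5 - 1)² = 35565 - 17*4² = 35565 - 17*16 = 35565 - 272 = 35293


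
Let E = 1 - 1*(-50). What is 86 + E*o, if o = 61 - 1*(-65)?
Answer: 6512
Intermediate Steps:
E = 51 (E = 1 + 50 = 51)
o = 126 (o = 61 + 65 = 126)
86 + E*o = 86 + 51*126 = 86 + 6426 = 6512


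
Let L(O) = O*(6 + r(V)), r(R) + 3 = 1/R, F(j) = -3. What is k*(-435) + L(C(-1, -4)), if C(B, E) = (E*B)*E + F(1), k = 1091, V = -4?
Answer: -1898549/4 ≈ -4.7464e+5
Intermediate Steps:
C(B, E) = -3 + B*E² (C(B, E) = (E*B)*E - 3 = (B*E)*E - 3 = B*E² - 3 = -3 + B*E²)
r(R) = -3 + 1/R
L(O) = 11*O/4 (L(O) = O*(6 + (-3 + 1/(-4))) = O*(6 + (-3 - ¼)) = O*(6 - 13/4) = O*(11/4) = 11*O/4)
k*(-435) + L(C(-1, -4)) = 1091*(-435) + 11*(-3 - 1*(-4)²)/4 = -474585 + 11*(-3 - 1*16)/4 = -474585 + 11*(-3 - 16)/4 = -474585 + (11/4)*(-19) = -474585 - 209/4 = -1898549/4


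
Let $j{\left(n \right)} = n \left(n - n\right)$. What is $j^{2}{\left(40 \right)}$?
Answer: $0$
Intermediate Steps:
$j{\left(n \right)} = 0$ ($j{\left(n \right)} = n 0 = 0$)
$j^{2}{\left(40 \right)} = 0^{2} = 0$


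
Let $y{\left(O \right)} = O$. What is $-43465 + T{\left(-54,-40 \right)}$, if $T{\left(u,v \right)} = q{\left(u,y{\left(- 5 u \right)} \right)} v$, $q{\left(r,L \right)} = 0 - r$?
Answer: $-45625$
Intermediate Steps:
$q{\left(r,L \right)} = - r$
$T{\left(u,v \right)} = - u v$
$-43465 + T{\left(-54,-40 \right)} = -43465 - \left(-54\right) \left(-40\right) = -43465 - 2160 = -45625$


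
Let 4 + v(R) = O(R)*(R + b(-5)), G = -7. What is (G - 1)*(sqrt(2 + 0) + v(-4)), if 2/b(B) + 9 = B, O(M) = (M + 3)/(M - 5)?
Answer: 2248/63 - 8*sqrt(2) ≈ 24.369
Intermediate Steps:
O(M) = (3 + M)/(-5 + M)
b(B) = 2/(-9 + B)
v(R) = -4 + (3 + R)*(-1/7 + R)/(-5 + R) (v(R) = -4 + ((3 + R)/(-5 + R))*(R + 2/(-9 - 5)) = -4 + ((3 + R)/(-5 + R))*(R + 2/(-14)) = -4 + ((3 + R)/(-5 + R))*(R + 2*(-1/14)) = -4 + ((3 + R)/(-5 + R))*(R - 1/7) = -4 + ((3 + R)/(-5 + R))*(-1/7 + R) = -4 + (3 + R)*(-1/7 + R)/(-5 + R))
(G - 1)*(sqrt(2 + 0) + v(-4)) = (-7 - 1)*(sqrt(2 + 0) + (137 - 8*(-4) + 7*(-4)**2)/(7*(-5 - 4))) = -8*(sqrt(2) + (1/7)*(137 + 32 + 7*16)/(-9)) = -8*(sqrt(2) + (1/7)*(-1/9)*(137 + 32 + 112)) = -8*(sqrt(2) + (1/7)*(-1/9)*281) = -8*(sqrt(2) - 281/63) = -8*(-281/63 + sqrt(2)) = 2248/63 - 8*sqrt(2)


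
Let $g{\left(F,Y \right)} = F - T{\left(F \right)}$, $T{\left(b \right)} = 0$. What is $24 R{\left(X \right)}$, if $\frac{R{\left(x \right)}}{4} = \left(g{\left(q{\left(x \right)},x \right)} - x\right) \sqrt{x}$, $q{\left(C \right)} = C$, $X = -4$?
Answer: $0$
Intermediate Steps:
$g{\left(F,Y \right)} = F$ ($g{\left(F,Y \right)} = F - 0 = F + 0 = F$)
$R{\left(x \right)} = 0$ ($R{\left(x \right)} = 4 \left(x - x\right) \sqrt{x} = 4 \cdot 0 \sqrt{x} = 4 \cdot 0 = 0$)
$24 R{\left(X \right)} = 24 \cdot 0 = 0$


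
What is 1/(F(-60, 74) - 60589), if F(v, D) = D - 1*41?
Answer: -1/60556 ≈ -1.6514e-5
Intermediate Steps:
F(v, D) = -41 + D (F(v, D) = D - 41 = -41 + D)
1/(F(-60, 74) - 60589) = 1/((-41 + 74) - 60589) = 1/(33 - 60589) = 1/(-60556) = -1/60556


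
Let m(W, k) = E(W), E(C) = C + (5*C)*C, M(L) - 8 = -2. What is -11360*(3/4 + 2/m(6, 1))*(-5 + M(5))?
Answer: -803720/93 ≈ -8642.2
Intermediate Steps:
M(L) = 6 (M(L) = 8 - 2 = 6)
E(C) = C + 5*C²
m(W, k) = W*(1 + 5*W)
-11360*(3/4 + 2/m(6, 1))*(-5 + M(5)) = -11360*(3/4 + 2/((6*(1 + 5*6))))*(-5 + 6) = -11360*(3*(¼) + 2/((6*(1 + 30))))*1 = -11360*(¾ + 2/((6*31)))*1 = -11360*(¾ + 2/186)*1 = -11360*(¾ + 2*(1/186))*1 = -11360*(¾ + 1/93)*1 = -11360*(283/372)*1 = -11360*283/372 = -20*40186/93 = -803720/93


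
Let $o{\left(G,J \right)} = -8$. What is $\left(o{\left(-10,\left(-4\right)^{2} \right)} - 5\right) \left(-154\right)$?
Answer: $2002$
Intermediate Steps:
$\left(o{\left(-10,\left(-4\right)^{2} \right)} - 5\right) \left(-154\right) = \left(-8 - 5\right) \left(-154\right) = \left(-13\right) \left(-154\right) = 2002$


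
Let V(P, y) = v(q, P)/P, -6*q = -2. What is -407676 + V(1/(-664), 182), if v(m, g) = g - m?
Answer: -1222361/3 ≈ -4.0745e+5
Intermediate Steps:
q = ⅓ (q = -⅙*(-2) = ⅓ ≈ 0.33333)
V(P, y) = (-⅓ + P)/P (V(P, y) = (P - 1*⅓)/P = (P - ⅓)/P = (-⅓ + P)/P)
-407676 + V(1/(-664), 182) = -407676 + (-⅓ + 1/(-664))/(1/(-664)) = -407676 + (-⅓ - 1/664)/(-1/664) = -407676 - 664*(-667/1992) = -407676 + 667/3 = -1222361/3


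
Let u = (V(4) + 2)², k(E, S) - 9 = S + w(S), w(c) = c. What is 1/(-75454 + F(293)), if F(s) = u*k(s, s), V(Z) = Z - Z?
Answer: -1/73074 ≈ -1.3685e-5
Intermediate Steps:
V(Z) = 0
k(E, S) = 9 + 2*S (k(E, S) = 9 + (S + S) = 9 + 2*S)
u = 4 (u = (0 + 2)² = 2² = 4)
F(s) = 36 + 8*s (F(s) = 4*(9 + 2*s) = 36 + 8*s)
1/(-75454 + F(293)) = 1/(-75454 + (36 + 8*293)) = 1/(-75454 + (36 + 2344)) = 1/(-75454 + 2380) = 1/(-73074) = -1/73074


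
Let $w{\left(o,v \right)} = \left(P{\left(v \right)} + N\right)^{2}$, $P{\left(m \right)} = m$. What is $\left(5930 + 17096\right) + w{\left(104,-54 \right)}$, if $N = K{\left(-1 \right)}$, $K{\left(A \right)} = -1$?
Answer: $26051$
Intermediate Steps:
$N = -1$
$w{\left(o,v \right)} = \left(-1 + v\right)^{2}$ ($w{\left(o,v \right)} = \left(v - 1\right)^{2} = \left(-1 + v\right)^{2}$)
$\left(5930 + 17096\right) + w{\left(104,-54 \right)} = \left(5930 + 17096\right) + \left(-1 - 54\right)^{2} = 23026 + \left(-55\right)^{2} = 23026 + 3025 = 26051$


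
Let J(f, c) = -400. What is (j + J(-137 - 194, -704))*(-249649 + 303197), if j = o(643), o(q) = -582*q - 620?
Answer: -20093672808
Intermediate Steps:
o(q) = -620 - 582*q
j = -374846 (j = -620 - 582*643 = -620 - 374226 = -374846)
(j + J(-137 - 194, -704))*(-249649 + 303197) = (-374846 - 400)*(-249649 + 303197) = -375246*53548 = -20093672808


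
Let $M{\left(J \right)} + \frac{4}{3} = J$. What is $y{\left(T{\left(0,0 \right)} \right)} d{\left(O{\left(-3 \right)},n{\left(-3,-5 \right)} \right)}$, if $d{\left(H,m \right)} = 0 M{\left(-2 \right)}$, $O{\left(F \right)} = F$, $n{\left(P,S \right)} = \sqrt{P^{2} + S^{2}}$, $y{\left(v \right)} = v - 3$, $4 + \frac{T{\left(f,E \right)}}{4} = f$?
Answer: $0$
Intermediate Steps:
$T{\left(f,E \right)} = -16 + 4 f$
$y{\left(v \right)} = -3 + v$
$M{\left(J \right)} = - \frac{4}{3} + J$
$d{\left(H,m \right)} = 0$ ($d{\left(H,m \right)} = 0 \left(- \frac{4}{3} - 2\right) = 0 \left(- \frac{10}{3}\right) = 0$)
$y{\left(T{\left(0,0 \right)} \right)} d{\left(O{\left(-3 \right)},n{\left(-3,-5 \right)} \right)} = \left(-3 + \left(-16 + 4 \cdot 0\right)\right) 0 = \left(-3 + \left(-16 + 0\right)\right) 0 = \left(-3 - 16\right) 0 = \left(-19\right) 0 = 0$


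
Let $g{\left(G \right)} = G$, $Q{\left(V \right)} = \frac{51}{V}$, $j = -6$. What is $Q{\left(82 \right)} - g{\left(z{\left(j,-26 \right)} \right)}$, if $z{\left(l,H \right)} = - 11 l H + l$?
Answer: $\frac{141255}{82} \approx 1722.6$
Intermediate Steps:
$z{\left(l,H \right)} = l - 11 H l$ ($z{\left(l,H \right)} = - 11 H l + l = l - 11 H l$)
$Q{\left(82 \right)} - g{\left(z{\left(j,-26 \right)} \right)} = \frac{51}{82} - - 6 \left(1 - -286\right) = 51 \cdot \frac{1}{82} - - 6 \left(1 + 286\right) = \frac{51}{82} - \left(-6\right) 287 = \frac{51}{82} - -1722 = \frac{51}{82} + 1722 = \frac{141255}{82}$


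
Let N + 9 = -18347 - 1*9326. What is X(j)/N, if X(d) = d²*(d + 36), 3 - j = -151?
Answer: -2253020/13841 ≈ -162.78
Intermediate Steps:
j = 154 (j = 3 - 1*(-151) = 3 + 151 = 154)
X(d) = d²*(36 + d)
N = -27682 (N = -9 + (-18347 - 1*9326) = -9 + (-18347 - 9326) = -9 - 27673 = -27682)
X(j)/N = (154²*(36 + 154))/(-27682) = (23716*190)*(-1/27682) = 4506040*(-1/27682) = -2253020/13841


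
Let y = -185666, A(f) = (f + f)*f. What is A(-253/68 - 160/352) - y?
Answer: 51950187961/279752 ≈ 1.8570e+5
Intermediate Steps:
A(f) = 2*f² (A(f) = (2*f)*f = 2*f²)
A(-253/68 - 160/352) - y = 2*(-253/68 - 160/352)² - 1*(-185666) = 2*(-253*1/68 - 160*1/352)² + 185666 = 2*(-253/68 - 5/11)² + 185666 = 2*(-3123/748)² + 185666 = 2*(9753129/559504) + 185666 = 9753129/279752 + 185666 = 51950187961/279752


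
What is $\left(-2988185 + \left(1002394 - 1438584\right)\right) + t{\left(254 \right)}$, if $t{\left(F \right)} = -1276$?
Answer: $-3425651$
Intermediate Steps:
$\left(-2988185 + \left(1002394 - 1438584\right)\right) + t{\left(254 \right)} = \left(-2988185 + \left(1002394 - 1438584\right)\right) - 1276 = \left(-2988185 - 436190\right) - 1276 = -3424375 - 1276 = -3425651$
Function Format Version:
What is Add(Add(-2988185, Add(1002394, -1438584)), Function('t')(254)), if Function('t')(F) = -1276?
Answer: -3425651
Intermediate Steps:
Add(Add(-2988185, Add(1002394, -1438584)), Function('t')(254)) = Add(Add(-2988185, Add(1002394, -1438584)), -1276) = Add(Add(-2988185, -436190), -1276) = Add(-3424375, -1276) = -3425651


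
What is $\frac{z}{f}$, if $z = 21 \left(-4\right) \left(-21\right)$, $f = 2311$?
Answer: $\frac{1764}{2311} \approx 0.76331$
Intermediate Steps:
$z = 1764$ ($z = \left(-84\right) \left(-21\right) = 1764$)
$\frac{z}{f} = \frac{1764}{2311}$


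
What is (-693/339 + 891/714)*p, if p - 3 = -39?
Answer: 385506/13447 ≈ 28.669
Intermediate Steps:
p = -36 (p = 3 - 39 = -36)
(-693/339 + 891/714)*p = (-693/339 + 891/714)*(-36) = (-693*1/339 + 891*(1/714))*(-36) = (-231/113 + 297/238)*(-36) = -21417/26894*(-36) = 385506/13447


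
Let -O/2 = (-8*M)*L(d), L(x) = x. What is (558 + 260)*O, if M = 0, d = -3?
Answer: 0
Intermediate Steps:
O = 0 (O = -2*(-8*0)*(-3) = -0*(-3) = -2*0 = 0)
(558 + 260)*O = (558 + 260)*0 = 818*0 = 0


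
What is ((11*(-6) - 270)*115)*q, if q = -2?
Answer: 77280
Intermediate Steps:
((11*(-6) - 270)*115)*q = ((11*(-6) - 270)*115)*(-2) = ((-66 - 270)*115)*(-2) = -336*115*(-2) = -38640*(-2) = 77280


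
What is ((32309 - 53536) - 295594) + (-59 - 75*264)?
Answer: -336680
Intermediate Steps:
((32309 - 53536) - 295594) + (-59 - 75*264) = (-21227 - 295594) + (-59 - 19800) = -316821 - 19859 = -336680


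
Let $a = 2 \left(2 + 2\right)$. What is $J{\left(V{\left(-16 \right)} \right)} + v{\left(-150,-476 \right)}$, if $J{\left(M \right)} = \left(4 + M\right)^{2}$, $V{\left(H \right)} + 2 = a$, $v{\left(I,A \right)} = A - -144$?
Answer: $-232$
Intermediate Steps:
$a = 8$ ($a = 2 \cdot 4 = 8$)
$v{\left(I,A \right)} = 144 + A$ ($v{\left(I,A \right)} = A + 144 = 144 + A$)
$V{\left(H \right)} = 6$ ($V{\left(H \right)} = -2 + 8 = 6$)
$J{\left(V{\left(-16 \right)} \right)} + v{\left(-150,-476 \right)} = \left(4 + 6\right)^{2} + \left(144 - 476\right) = 10^{2} - 332 = 100 - 332 = -232$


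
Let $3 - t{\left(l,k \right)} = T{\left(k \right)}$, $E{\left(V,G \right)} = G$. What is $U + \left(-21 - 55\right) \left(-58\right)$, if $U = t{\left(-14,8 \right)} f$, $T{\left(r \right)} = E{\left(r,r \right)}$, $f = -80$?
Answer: $4808$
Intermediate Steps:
$T{\left(r \right)} = r$
$t{\left(l,k \right)} = 3 - k$
$U = 400$ ($U = \left(3 - 8\right) \left(-80\right) = \left(-5\right) \left(-80\right) = 400$)
$U + \left(-21 - 55\right) \left(-58\right) = 400 + \left(-21 - 55\right) \left(-58\right) = 400 - -4408 = 400 + 4408 = 4808$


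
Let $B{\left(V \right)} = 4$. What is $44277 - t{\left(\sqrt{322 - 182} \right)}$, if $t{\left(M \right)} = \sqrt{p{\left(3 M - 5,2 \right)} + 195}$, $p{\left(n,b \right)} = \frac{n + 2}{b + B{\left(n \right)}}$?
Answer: $44277 - \frac{\sqrt{778 + 4 \sqrt{35}}}{2} \approx 44263.0$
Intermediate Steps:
$p{\left(n,b \right)} = \frac{2 + n}{4 + b}$ ($p{\left(n,b \right)} = \frac{n + 2}{b + 4} = \frac{2 + n}{4 + b}$)
$t{\left(M \right)} = \sqrt{\frac{389}{2} + \frac{M}{2}}$ ($t{\left(M \right)} = \sqrt{\frac{2 + \left(3 M - 5\right)}{4 + 2} + 195} = \sqrt{\frac{2 + \left(-5 + 3 M\right)}{6} + 195} = \sqrt{\frac{-3 + 3 M}{6} + 195} = \sqrt{\left(- \frac{1}{2} + \frac{M}{2}\right) + 195} = \sqrt{\frac{389}{2} + \frac{M}{2}}$)
$44277 - t{\left(\sqrt{322 - 182} \right)} = 44277 - \frac{\sqrt{778 + 2 \sqrt{322 - 182}}}{2} = 44277 - \frac{\sqrt{778 + 2 \sqrt{140}}}{2} = 44277 - \frac{\sqrt{778 + 2 \cdot 2 \sqrt{35}}}{2} = 44277 - \frac{\sqrt{778 + 4 \sqrt{35}}}{2}$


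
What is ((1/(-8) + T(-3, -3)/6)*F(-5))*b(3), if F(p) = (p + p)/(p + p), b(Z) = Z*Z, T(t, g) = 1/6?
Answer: -7/8 ≈ -0.87500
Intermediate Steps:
T(t, g) = ⅙
b(Z) = Z²
F(p) = 1 (F(p) = (2*p)/((2*p)) = (2*p)*(1/(2*p)) = 1)
((1/(-8) + T(-3, -3)/6)*F(-5))*b(3) = ((1/(-8) + (⅙)/6)*1)*3² = ((1*(-⅛) + (⅙)*(⅙))*1)*9 = ((-⅛ + 1/36)*1)*9 = -7/72*1*9 = -7/72*9 = -7/8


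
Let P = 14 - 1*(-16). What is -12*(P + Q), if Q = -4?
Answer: -312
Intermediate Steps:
P = 30 (P = 14 + 16 = 30)
-12*(P + Q) = -12*(30 - 4) = -12*26 = -312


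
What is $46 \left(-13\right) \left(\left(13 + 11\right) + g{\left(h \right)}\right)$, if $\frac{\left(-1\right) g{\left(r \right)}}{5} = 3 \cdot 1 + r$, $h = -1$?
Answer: $-8372$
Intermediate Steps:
$g{\left(r \right)} = -15 - 5 r$ ($g{\left(r \right)} = - 5 \left(3 \cdot 1 + r\right) = - 5 \left(3 + r\right) = -15 - 5 r$)
$46 \left(-13\right) \left(\left(13 + 11\right) + g{\left(h \right)}\right) = 46 \left(-13\right) \left(\left(13 + 11\right) - 10\right) = - 598 \left(24 + \left(-15 + 5\right)\right) = - 598 \left(24 - 10\right) = \left(-598\right) 14 = -8372$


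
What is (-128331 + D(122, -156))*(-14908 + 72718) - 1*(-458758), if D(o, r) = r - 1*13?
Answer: -7428126242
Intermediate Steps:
D(o, r) = -13 + r (D(o, r) = r - 13 = -13 + r)
(-128331 + D(122, -156))*(-14908 + 72718) - 1*(-458758) = (-128331 + (-13 - 156))*(-14908 + 72718) - 1*(-458758) = (-128331 - 169)*57810 + 458758 = -128500*57810 + 458758 = -7428585000 + 458758 = -7428126242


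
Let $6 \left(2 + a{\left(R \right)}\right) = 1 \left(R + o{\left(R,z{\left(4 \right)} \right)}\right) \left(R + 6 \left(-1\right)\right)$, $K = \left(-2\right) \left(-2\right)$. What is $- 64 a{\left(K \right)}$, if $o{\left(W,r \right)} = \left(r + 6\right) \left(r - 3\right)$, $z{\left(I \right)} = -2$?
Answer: $- \frac{640}{3} \approx -213.33$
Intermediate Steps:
$K = 4$
$o{\left(W,r \right)} = \left(-3 + r\right) \left(6 + r\right)$ ($o{\left(W,r \right)} = \left(6 + r\right) \left(-3 + r\right) = \left(-3 + r\right) \left(6 + r\right)$)
$a{\left(R \right)} = -2 + \frac{\left(-20 + R\right) \left(-6 + R\right)}{6}$ ($a{\left(R \right)} = -2 + \frac{1 \left(R + \left(-18 + \left(-2\right)^{2} + 3 \left(-2\right)\right)\right) \left(R + 6 \left(-1\right)\right)}{6} = -2 + \frac{1 \left(R - 20\right) \left(R - 6\right)}{6} = -2 + \frac{1 \left(R - 20\right) \left(-6 + R\right)}{6} = -2 + \frac{1 \left(-20 + R\right) \left(-6 + R\right)}{6} = -2 + \frac{\left(-20 + R\right) \left(-6 + R\right)}{6}$)
$- 64 a{\left(K \right)} = - 64 \left(18 - \frac{52}{3} + \frac{4^{2}}{6}\right) = - 64 \left(18 - \frac{52}{3} + \frac{1}{6} \cdot 16\right) = - 64 \left(18 - \frac{52}{3} + \frac{8}{3}\right) = \left(-64\right) \frac{10}{3} = - \frac{640}{3}$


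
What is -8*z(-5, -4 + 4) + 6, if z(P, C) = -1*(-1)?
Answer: -2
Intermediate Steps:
z(P, C) = 1
-8*z(-5, -4 + 4) + 6 = -8*1 + 6 = -8 + 6 = -2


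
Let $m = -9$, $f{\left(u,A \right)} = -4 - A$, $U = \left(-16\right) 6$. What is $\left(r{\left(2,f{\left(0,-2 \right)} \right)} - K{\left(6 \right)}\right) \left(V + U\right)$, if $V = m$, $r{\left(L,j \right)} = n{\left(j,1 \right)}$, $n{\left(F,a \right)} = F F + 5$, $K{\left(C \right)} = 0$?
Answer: $-945$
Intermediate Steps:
$U = -96$
$n{\left(F,a \right)} = 5 + F^{2}$ ($n{\left(F,a \right)} = F^{2} + 5 = 5 + F^{2}$)
$r{\left(L,j \right)} = 5 + j^{2}$
$V = -9$
$\left(r{\left(2,f{\left(0,-2 \right)} \right)} - K{\left(6 \right)}\right) \left(V + U\right) = \left(\left(5 + \left(-4 - -2\right)^{2}\right) - 0\right) \left(-9 - 96\right) = \left(\left(5 + \left(-4 + 2\right)^{2}\right) + 0\right) \left(-105\right) = \left(\left(5 + \left(-2\right)^{2}\right) + 0\right) \left(-105\right) = \left(\left(5 + 4\right) + 0\right) \left(-105\right) = \left(9 + 0\right) \left(-105\right) = 9 \left(-105\right) = -945$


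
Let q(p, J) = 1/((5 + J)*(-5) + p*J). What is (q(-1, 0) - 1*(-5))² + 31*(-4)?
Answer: -62124/625 ≈ -99.398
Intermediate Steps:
q(p, J) = 1/(-25 - 5*J + J*p) (q(p, J) = 1/((-25 - 5*J) + J*p) = 1/(-25 - 5*J + J*p))
(q(-1, 0) - 1*(-5))² + 31*(-4) = (1/(-25 - 5*0 + 0*(-1)) - 1*(-5))² + 31*(-4) = (1/(-25 + 0 + 0) + 5)² - 124 = (1/(-25) + 5)² - 124 = (-1/25 + 5)² - 124 = (124/25)² - 124 = 15376/625 - 124 = -62124/625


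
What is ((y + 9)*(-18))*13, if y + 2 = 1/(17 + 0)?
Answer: -28080/17 ≈ -1651.8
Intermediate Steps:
y = -33/17 (y = -2 + 1/(17 + 0) = -2 + 1/17 = -33/17 ≈ -1.9412)
((y + 9)*(-18))*13 = ((-33/17 + 9)*(-18))*13 = ((120/17)*(-18))*13 = -2160/17*13 = -28080/17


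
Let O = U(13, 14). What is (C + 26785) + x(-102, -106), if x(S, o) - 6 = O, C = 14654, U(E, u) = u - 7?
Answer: 41452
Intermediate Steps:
U(E, u) = -7 + u
O = 7 (O = -7 + 14 = 7)
x(S, o) = 13 (x(S, o) = 6 + 7 = 13)
(C + 26785) + x(-102, -106) = (14654 + 26785) + 13 = 41439 + 13 = 41452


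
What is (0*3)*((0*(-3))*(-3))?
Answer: 0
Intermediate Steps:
(0*3)*((0*(-3))*(-3)) = 0*(0*(-3)) = 0*0 = 0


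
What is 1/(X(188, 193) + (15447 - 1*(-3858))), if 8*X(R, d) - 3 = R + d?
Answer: 1/19353 ≈ 5.1672e-5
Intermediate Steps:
X(R, d) = 3/8 + R/8 + d/8 (X(R, d) = 3/8 + (R + d)/8 = 3/8 + (R/8 + d/8) = 3/8 + R/8 + d/8)
1/(X(188, 193) + (15447 - 1*(-3858))) = 1/((3/8 + (⅛)*188 + (⅛)*193) + (15447 - 1*(-3858))) = 1/((3/8 + 47/2 + 193/8) + (15447 + 3858)) = 1/(48 + 19305) = 1/19353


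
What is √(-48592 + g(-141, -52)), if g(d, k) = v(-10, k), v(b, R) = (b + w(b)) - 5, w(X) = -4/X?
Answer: I*√1215165/5 ≈ 220.47*I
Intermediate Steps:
v(b, R) = -5 + b - 4/b (v(b, R) = (b - 4/b) - 5 = -5 + b - 4/b)
g(d, k) = -73/5 (g(d, k) = -5 - 10 - 4/(-10) = -5 - 10 - 4*(-⅒) = -5 - 10 + ⅖ = -73/5)
√(-48592 + g(-141, -52)) = √(-48592 - 73/5) = √(-243033/5) = I*√1215165/5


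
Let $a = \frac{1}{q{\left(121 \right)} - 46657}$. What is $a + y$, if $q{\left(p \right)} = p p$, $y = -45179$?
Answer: $- \frac{1446450865}{32016} \approx -45179.0$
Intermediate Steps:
$q{\left(p \right)} = p^{2}$
$a = - \frac{1}{32016}$ ($a = \frac{1}{121^{2} - 46657} = \frac{1}{14641 - 46657} = \frac{1}{-32016} = - \frac{1}{32016} \approx -3.1234 \cdot 10^{-5}$)
$a + y = - \frac{1}{32016} - 45179 = - \frac{1446450865}{32016}$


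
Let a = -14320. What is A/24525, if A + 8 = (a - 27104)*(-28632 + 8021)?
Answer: 853790056/24525 ≈ 34813.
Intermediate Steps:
A = 853790056 (A = -8 + (-14320 - 27104)*(-28632 + 8021) = -8 - 41424*(-20611) = -8 + 853790064 = 853790056)
A/24525 = 853790056/24525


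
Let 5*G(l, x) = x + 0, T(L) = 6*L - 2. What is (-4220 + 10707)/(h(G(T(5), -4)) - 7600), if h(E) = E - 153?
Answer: -32435/38769 ≈ -0.83662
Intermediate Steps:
T(L) = -2 + 6*L
G(l, x) = x/5 (G(l, x) = (x + 0)/5 = x/5)
h(E) = -153 + E
(-4220 + 10707)/(h(G(T(5), -4)) - 7600) = (-4220 + 10707)/((-153 + (⅕)*(-4)) - 7600) = 6487/((-153 - ⅘) - 7600) = 6487/(-769/5 - 7600) = 6487/(-38769/5) = 6487*(-5/38769) = -32435/38769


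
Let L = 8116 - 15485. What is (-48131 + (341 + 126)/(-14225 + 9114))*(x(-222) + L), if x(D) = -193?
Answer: 97907207184/269 ≈ 3.6397e+8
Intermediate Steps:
L = -7369
(-48131 + (341 + 126)/(-14225 + 9114))*(x(-222) + L) = (-48131 + (341 + 126)/(-14225 + 9114))*(-193 - 7369) = (-48131 + 467/(-5111))*(-7562) = (-48131 + 467*(-1/5111))*(-7562) = (-48131 - 467/5111)*(-7562) = -245998008/5111*(-7562) = 97907207184/269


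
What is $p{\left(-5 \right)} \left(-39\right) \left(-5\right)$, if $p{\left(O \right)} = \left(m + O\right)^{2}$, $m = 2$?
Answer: $1755$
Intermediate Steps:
$p{\left(O \right)} = \left(2 + O\right)^{2}$
$p{\left(-5 \right)} \left(-39\right) \left(-5\right) = \left(2 - 5\right)^{2} \left(-39\right) \left(-5\right) = \left(-3\right)^{2} \left(-39\right) \left(-5\right) = 9 \left(-39\right) \left(-5\right) = \left(-351\right) \left(-5\right) = 1755$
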